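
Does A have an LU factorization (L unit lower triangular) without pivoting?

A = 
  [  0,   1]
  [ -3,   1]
No.
A[1,1] = 0 but A[2,1] = -3 ≠ 0. Any LU with L unit lower triangular has (LU)[1,1] = U[1,1] and (LU)[2,1] = L[2,1]·U[1,1]; matching A forces U[1,1] = 0, which then forces (LU)[2,1] = 0 ≠ -3. A row swap (pivoting) is required.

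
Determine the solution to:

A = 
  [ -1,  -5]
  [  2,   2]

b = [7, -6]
Row reduce the augmented matrix [A|b]:
R2 → R2 + (2)·R1
REF = 
  [ -1,  -5,   7]
  [  0,  -8,   8]

Back-substitution:
x₂ = 8 / (-8) = -1
x₁ = (7 - (-5)(-1)) / (-1) = -2

x = [-2, -1]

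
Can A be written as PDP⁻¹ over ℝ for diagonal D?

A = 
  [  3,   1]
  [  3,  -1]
Yes

tr(A) = 2, det(A) = -6
Characteristic polynomial: λ² - tr(A)λ + det(A) = λ² - 2λ - 6
λ² - 2λ - 6 = 0  ⇒  λ = (2 ± √((-2)² - 4·(-6)))/2 = (2 ± √(28))/2
  = 1 + √7,  1 - √7
Eigenvalues: 1 + √7, 1 - √7  (≈ 3.646, -1.646)
The two irrational eigenvalues are distinct (simple), so each has alg. mult. = geom. mult. = 1.
Sum of geometric multiplicities equals n, so A has n independent eigenvectors.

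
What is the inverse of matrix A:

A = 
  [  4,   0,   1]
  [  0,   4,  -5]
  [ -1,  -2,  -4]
det(A) = (4)·((4)(-4) - (-5)(-2)) - (0)·((0)(-4) - (-5)(-1)) + (1)·((0)(-2) - (4)(-1))
  = (4)(-26) - (0)(-5) + (1)(4)
  = -100
det(A) = -100 ≠ 0, so A is invertible.

Cofactors Cᵢⱼ = (-1)ⁱ⁺ʲ·Mᵢⱼ:
C = 
  [-26,   5,   4]
  [ -2, -15,   8]
  [ -4,  20,  16]

adj(A) = Cᵀ:
adj(A) = 
  [-26,  -2,  -4]
  [  5, -15,  20]
  [  4,   8,  16]

A⁻¹ = (-1/100) · adj(A):
A⁻¹ = 
  [13/50,  1/50,  1/25]
  [-1/20,  3/20,  -1/5]
  [-1/25, -2/25, -4/25]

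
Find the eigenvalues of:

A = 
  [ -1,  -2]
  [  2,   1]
tr(A) = 0, det(A) = 3
Characteristic polynomial: λ² - tr(A)λ + det(A) = λ² + 3
λ² + 3 = 0  ⇒  λ = (0 ± √((0)² - 4·(3)))/2 = (0 ± √(-12))/2
  = i√3,  -i√3

λ = i√3, -i√3  (≈ 0 + 1.732i, 0 - 1.732i)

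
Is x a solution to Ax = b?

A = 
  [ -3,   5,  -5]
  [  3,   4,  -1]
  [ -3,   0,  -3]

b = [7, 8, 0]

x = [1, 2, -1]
No

Ax = [12, 12, 0] ≠ b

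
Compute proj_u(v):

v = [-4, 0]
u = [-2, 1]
v·u = (-4)(-2) + (0)(1) = 8
u·u = (-2)² + (1)² = 5
proj_u(v) = (v·u / u·u) × u = (8/5) × u

proj_u(v) = [-16/5, 8/5]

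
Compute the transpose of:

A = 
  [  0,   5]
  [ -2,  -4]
Aᵀ = 
  [  0,  -2]
  [  5,  -4]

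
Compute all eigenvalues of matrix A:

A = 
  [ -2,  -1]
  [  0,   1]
λ = 1, -2

tr(A) = -1, det(A) = -2
Characteristic polynomial: λ² - tr(A)λ + det(A) = λ² + λ - 2
λ² + λ - 2 = (λ + 2)(λ - 1)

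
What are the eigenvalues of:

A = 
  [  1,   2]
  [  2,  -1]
tr(A) = 0, det(A) = -5
Characteristic polynomial: λ² - tr(A)λ + det(A) = λ² - 5
λ² - 5 = 0  ⇒  λ = (0 ± √((0)² - 4·(-5)))/2 = (0 ± √(20))/2
  = √5,  -√5

λ = √5, -√5  (≈ 2.236, -2.236)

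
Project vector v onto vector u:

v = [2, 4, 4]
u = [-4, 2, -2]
proj_u(v) = [4/3, -2/3, 2/3]

v·u = (2)(-4) + (4)(2) + (4)(-2) = -8
u·u = (-4)² + (2)² + (-2)² = 24
proj_u(v) = (v·u / u·u) × u = (-8/24) × u = (-1/3) × u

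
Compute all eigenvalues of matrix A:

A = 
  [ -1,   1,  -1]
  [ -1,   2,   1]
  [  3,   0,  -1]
Characteristic polynomial: det(λI - A) = λ³ + λ - 10
Testing integer divisors of the constant term: p(2) = 0, so (λ - 2) is a factor:
p(λ) = (λ - 2)(λ² + 2λ + 5)
λ² + 2λ + 5 = 0  ⇒  λ = (-2 ± √((2)² - 4·(5)))/2 = (-2 ± √(-16))/2
  = -1 + 2i,  -1 - 2i

λ = 2, -1 + 2i, -1 - 2i  (≈ 2, -1 + 2i, -1 - 2i)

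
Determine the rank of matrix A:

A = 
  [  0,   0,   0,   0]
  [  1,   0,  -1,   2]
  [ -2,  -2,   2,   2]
rank(A) = 2

Row reduce:
Swap R1 ↔ R2
R3 → R3 + (2)·R1
Swap R2 ↔ R3
REF = 
  [  1,   0,  -1,   2]
  [  0,  -2,   0,   6]
  [  0,   0,   0,   0]
Pivot columns: 1, 2 → 2 pivots.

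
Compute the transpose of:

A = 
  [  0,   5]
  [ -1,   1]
Aᵀ = 
  [  0,  -1]
  [  5,   1]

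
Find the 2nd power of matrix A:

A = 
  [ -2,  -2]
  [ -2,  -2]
A² = A·A:
A²[1,1] = (-2)(-2) + (-2)(-2) = 8
A²[1,2] = (-2)(-2) + (-2)(-2) = 8
A²[2,1] = (-2)(-2) + (-2)(-2) = 8
A²[2,2] = (-2)(-2) + (-2)(-2) = 8
A² = 
  [  8,   8]
  [  8,   8]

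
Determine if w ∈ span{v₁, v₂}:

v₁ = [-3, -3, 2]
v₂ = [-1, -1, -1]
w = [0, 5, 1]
No

Form the augmented matrix and row-reduce:
[v₁|v₂|w] = 
  [ -3,  -1,   0]
  [ -3,  -1,   5]
  [  2,  -1,   1]
R2 → R2 - (1)·R1
R3 → R3 + (2/3)·R1
Swap R2 ↔ R3
REF = 
  [  -3,   -1,    0]
  [   0, -5/3,    1]
  [   0,    0,    5]

Row 3 reads [0 0 | 5], i.e. 0 = 5, so the system is inconsistent and w ∉ span{v₁, v₂}.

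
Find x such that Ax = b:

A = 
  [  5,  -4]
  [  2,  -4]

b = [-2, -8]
x = [2, 3]

Row reduce the augmented matrix [A|b]:
R2 → R2 - (2/5)·R1
REF = 
  [    5,    -4,    -2]
  [    0, -12/5, -36/5]

Back-substitution:
x₂ = (-36/5) / (-12/5) = 3
x₁ = (-2 - (-4)(3)) / 5 = 2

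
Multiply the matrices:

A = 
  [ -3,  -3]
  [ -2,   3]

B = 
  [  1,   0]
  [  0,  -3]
A is 2×2 and B is 2×2, so AB is 2×2. Each entry is (row of A)·(column of B):
AB[1,1] = (-3)(1) + (-3)(0) = -3
AB[1,2] = (-3)(0) + (-3)(-3) = 9
AB[2,1] = (-2)(1) + (3)(0) = -2
AB[2,2] = (-2)(0) + (3)(-3) = -9

AB = 
  [ -3,   9]
  [ -2,  -9]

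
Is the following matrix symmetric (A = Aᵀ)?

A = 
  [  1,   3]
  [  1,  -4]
No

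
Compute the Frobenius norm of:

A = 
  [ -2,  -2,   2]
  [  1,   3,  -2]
||A||_F = 5.099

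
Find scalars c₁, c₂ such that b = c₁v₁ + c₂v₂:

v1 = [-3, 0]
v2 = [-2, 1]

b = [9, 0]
c1 = -3, c2 = 0

b = -3·v1 + 0·v2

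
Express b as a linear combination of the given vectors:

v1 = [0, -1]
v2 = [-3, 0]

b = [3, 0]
c1 = 0, c2 = -1

b = 0·v1 + -1·v2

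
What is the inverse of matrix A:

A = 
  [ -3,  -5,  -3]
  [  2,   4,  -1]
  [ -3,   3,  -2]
det(A) = (-3)·((4)(-2) - (-1)(3)) - (-5)·((2)(-2) - (-1)(-3)) + (-3)·((2)(3) - (4)(-3))
  = (-3)(-5) - (-5)(-7) + (-3)(18)
  = -74
det(A) = -74 ≠ 0, so A is invertible.

Cofactors Cᵢⱼ = (-1)ⁱ⁺ʲ·Mᵢⱼ:
C = 
  [ -5,   7,  18]
  [-19,  -3,  24]
  [ 17,  -9,  -2]

adj(A) = Cᵀ:
adj(A) = 
  [ -5, -19,  17]
  [  7,  -3,  -9]
  [ 18,  24,  -2]

A⁻¹ = (-1/74) · adj(A):
A⁻¹ = 
  [  5/74,  19/74, -17/74]
  [ -7/74,   3/74,   9/74]
  [ -9/37, -12/37,   1/37]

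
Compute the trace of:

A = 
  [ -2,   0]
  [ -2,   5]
3

tr(A) = -2 + 5 = 3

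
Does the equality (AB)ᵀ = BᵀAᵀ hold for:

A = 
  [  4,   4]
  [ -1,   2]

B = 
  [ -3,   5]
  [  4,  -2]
Yes

(AB)ᵀ = 
  [  4,  11]
  [ 12,  -9]

BᵀAᵀ = 
  [  4,  11]
  [ 12,  -9]

Both sides are equal — this is the standard identity (AB)ᵀ = BᵀAᵀ, which holds for all A, B.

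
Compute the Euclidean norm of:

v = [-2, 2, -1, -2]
3.606

||v||₂ = √((-2)² + (2)² + (-1)² + (-2)²) = √13 = 3.606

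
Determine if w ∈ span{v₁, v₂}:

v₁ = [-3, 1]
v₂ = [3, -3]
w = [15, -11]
Yes

Form the augmented matrix and row-reduce:
[v₁|v₂|w] = 
  [ -3,   3,  15]
  [  1,  -3, -11]
R2 → R2 + (1/3)·R1
REF = 
  [ -3,   3,  15]
  [  0,  -2,  -6]

No row of the form [0 0 | nonzero], so the system is consistent. Back-substitution gives c₁ = -2, c₂ = 3: w = (-2)·v₁ + (3)·v₂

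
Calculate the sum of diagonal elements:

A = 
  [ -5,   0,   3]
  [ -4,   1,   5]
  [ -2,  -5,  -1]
-5

tr(A) = -5 + 1 + -1 = -5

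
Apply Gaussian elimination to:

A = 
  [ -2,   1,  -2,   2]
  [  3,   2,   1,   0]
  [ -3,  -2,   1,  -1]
Row operations:
R2 → R2 + (3/2)·R1
R3 → R3 - (3/2)·R1
R3 → R3 + (1)·R2

Resulting echelon form:
REF = 
  [ -2,   1,  -2,   2]
  [  0, 7/2,  -2,   3]
  [  0,   0,   2,  -1]

Rank = 3 (number of non-zero pivot rows).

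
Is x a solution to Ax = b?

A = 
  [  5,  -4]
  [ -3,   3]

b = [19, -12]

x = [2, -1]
No

Ax = [14, -9] ≠ b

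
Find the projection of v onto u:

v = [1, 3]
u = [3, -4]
v·u = (1)(3) + (3)(-4) = -9
u·u = (3)² + (-4)² = 25
proj_u(v) = (v·u / u·u) × u = (-9/25) × u

proj_u(v) = [-27/25, 36/25]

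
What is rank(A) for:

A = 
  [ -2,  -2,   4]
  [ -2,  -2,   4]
rank(A) = 1

Row reduce:
R2 → R2 - (1)·R1
REF = 
  [ -2,  -2,   4]
  [  0,   0,   0]
Pivot columns: 1 → 1 pivot.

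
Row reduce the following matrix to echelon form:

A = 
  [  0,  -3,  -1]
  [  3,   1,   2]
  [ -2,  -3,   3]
Row operations:
Swap R1 ↔ R2
R3 → R3 + (2/3)·R1
R3 → R3 - (7/9)·R2

Resulting echelon form:
REF = 
  [   3,    1,    2]
  [   0,   -3,   -1]
  [   0,    0, 46/9]

Rank = 3 (number of non-zero pivot rows).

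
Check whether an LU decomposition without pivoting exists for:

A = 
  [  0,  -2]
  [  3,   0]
No.
A[1,1] = 0 but A[2,1] = 3 ≠ 0. Any LU with L unit lower triangular has (LU)[1,1] = U[1,1] and (LU)[2,1] = L[2,1]·U[1,1]; matching A forces U[1,1] = 0, which then forces (LU)[2,1] = 0 ≠ 3. A row swap (pivoting) is required.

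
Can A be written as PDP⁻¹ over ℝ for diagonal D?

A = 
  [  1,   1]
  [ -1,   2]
No

tr(A) = 3, det(A) = 3
Characteristic polynomial: λ² - tr(A)λ + det(A) = λ² - 3λ + 3
λ² - 3λ + 3 = 0  ⇒  λ = (3 ± √((-3)² - 4·(3)))/2 = (3 ± √(-3))/2
  = (3 + i√3)/2,  (3 - i√3)/2
Eigenvalues: (3 + i√3)/2, (3 - i√3)/2  (≈ 1.5 + 0.866i, 1.5 - 0.866i)
Has complex eigenvalues (not diagonalizable over ℝ).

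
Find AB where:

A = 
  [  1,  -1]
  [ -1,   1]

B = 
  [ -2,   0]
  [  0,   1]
A is 2×2 and B is 2×2, so AB is 2×2. Each entry is (row of A)·(column of B):
AB[1,1] = (1)(-2) + (-1)(0) = -2
AB[1,2] = (1)(0) + (-1)(1) = -1
AB[2,1] = (-1)(-2) + (1)(0) = 2
AB[2,2] = (-1)(0) + (1)(1) = 1

AB = 
  [ -2,  -1]
  [  2,   1]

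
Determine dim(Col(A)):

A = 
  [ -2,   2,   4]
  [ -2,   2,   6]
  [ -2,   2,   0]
Row reduce:
R2 → R2 - (1)·R1
R3 → R3 - (1)·R1
R3 → R3 + (2)·R2
REF = 
  [ -2,   2,   4]
  [  0,   0,   2]
  [  0,   0,   0]
Pivot columns: 1, 3 → 2 pivots.
dim(Col(A)) = number of pivot columns = 2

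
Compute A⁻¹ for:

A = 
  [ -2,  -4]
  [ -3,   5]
det(A) = (-2)(5) - (-4)(-3) = -22
For a 2×2 matrix, A⁻¹ = (1/det(A)) · [[d, -b], [-c, a]]
    = (-1/22) · [[5, 4], [3, -2]]

A⁻¹ = 
  [-5/22, -2/11]
  [-3/22,  1/11]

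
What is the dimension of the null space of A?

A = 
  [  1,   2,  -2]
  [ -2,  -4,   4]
nullity(A) = 2

Row reduce:
R2 → R2 + (2)·R1
REF = 
  [  1,   2,  -2]
  [  0,   0,   0]
Pivot columns: 1 → 1 pivot.
rank(A) = 1, so nullity(A) = 3 - 1 = 2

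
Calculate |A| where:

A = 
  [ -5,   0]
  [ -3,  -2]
For a 2×2 matrix, det = ad - bc = (-5)(-2) - (0)(-3) = 10

det(A) = 10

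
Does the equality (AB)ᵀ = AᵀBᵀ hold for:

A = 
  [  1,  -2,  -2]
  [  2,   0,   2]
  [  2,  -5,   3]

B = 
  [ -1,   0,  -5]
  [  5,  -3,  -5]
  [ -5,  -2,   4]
No

(AB)ᵀ = 
  [ -1, -12, -42]
  [ 10,  -4,   9]
  [ -3,  -2,  27]

AᵀBᵀ = 
  [-11, -11,  -1]
  [ 27,  15, -10]
  [-13, -31,  18]

The two matrices differ, so (AB)ᵀ ≠ AᵀBᵀ in general. The correct identity is (AB)ᵀ = BᵀAᵀ.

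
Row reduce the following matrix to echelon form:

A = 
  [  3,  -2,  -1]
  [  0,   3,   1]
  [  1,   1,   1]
Row operations:
R3 → R3 - (1/3)·R1
R3 → R3 - (5/9)·R2

Resulting echelon form:
REF = 
  [  3,  -2,  -1]
  [  0,   3,   1]
  [  0,   0, 7/9]

Rank = 3 (number of non-zero pivot rows).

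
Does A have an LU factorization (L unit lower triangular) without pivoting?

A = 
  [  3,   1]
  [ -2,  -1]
Yes.
A[1,1] = 3 ≠ 0, so Gaussian elimination proceeds without a row swap: multiplier ℓ₂₁ = (-2)/(3) = -2/3, and U[2,2] = -1 - (-2/3)(1) = -1/3.
L = 
  [   1,    0]
  [-2/3,    1]
U = 
  [   3,    1]
  [   0, -1/3]
Check row 2 of LU: [(-2/3)(3), (-2/3)(1) + (-1/3)] = [-2, -1] = row 2 of A ✓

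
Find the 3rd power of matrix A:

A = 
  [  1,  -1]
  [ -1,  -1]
A^3 = 
  [  2,  -2]
  [ -2,  -2]

A² = A·A:
A²[1,1] = (1)(1) + (-1)(-1) = 2
A²[1,2] = (1)(-1) + (-1)(-1) = 0
A²[2,1] = (-1)(1) + (-1)(-1) = 0
A²[2,2] = (-1)(-1) + (-1)(-1) = 2
A² = 
  [  2,   0]
  [  0,   2]

A^3 = A^2·A:
A^3[1,1] = (2)(1) + (0)(-1) = 2
A^3[1,2] = (2)(-1) + (0)(-1) = -2
A^3[2,1] = (0)(1) + (2)(-1) = -2
A^3[2,2] = (0)(-1) + (2)(-1) = -2
A^3 = 
  [  2,  -2]
  [ -2,  -2]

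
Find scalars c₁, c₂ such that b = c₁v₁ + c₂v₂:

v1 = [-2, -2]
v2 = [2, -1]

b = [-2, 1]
c1 = 0, c2 = -1

b = 0·v1 + -1·v2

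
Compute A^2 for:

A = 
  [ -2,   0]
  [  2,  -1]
A² = A·A:
A²[1,1] = (-2)(-2) + (0)(2) = 4
A²[1,2] = (-2)(0) + (0)(-1) = 0
A²[2,1] = (2)(-2) + (-1)(2) = -6
A²[2,2] = (2)(0) + (-1)(-1) = 1
A² = 
  [  4,   0]
  [ -6,   1]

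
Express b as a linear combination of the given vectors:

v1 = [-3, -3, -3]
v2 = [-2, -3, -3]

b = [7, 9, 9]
c1 = -1, c2 = -2

b = -1·v1 + -2·v2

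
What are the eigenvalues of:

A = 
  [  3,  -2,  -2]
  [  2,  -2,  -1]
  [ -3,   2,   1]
Characteristic polynomial: det(λI - A) = λ³ - 2λ² - 5λ - 2
Testing integer divisors of the constant term: p(-1) = 0, so (λ + 1) is a factor:
p(λ) = (λ + 1)(λ² - 3λ - 2)
λ² - 3λ - 2 = 0  ⇒  λ = (3 ± √((-3)² - 4·(-2)))/2 = (3 ± √(17))/2
  = (3 + √17)/2,  (3 - √17)/2

λ = -1, (3 + √17)/2, (3 - √17)/2  (≈ -1, 3.562, -0.5616)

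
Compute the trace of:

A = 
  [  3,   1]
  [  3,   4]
7

tr(A) = 3 + 4 = 7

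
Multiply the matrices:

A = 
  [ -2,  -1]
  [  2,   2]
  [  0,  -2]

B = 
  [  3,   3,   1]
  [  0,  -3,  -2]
AB = 
  [ -6,  -3,   0]
  [  6,   0,  -2]
  [  0,   6,   4]

A is 3×2 and B is 2×3, so AB is 3×3. Each entry is (row of A)·(column of B):
AB[1,1] = (-2)(3) + (-1)(0) = -6
AB[1,2] = (-2)(3) + (-1)(-3) = -3
AB[1,3] = (-2)(1) + (-1)(-2) = 0
AB[2,1] = (2)(3) + (2)(0) = 6
AB[2,2] = (2)(3) + (2)(-3) = 0
AB[2,3] = (2)(1) + (2)(-2) = -2
AB[3,1] = (0)(3) + (-2)(0) = 0
AB[3,2] = (0)(3) + (-2)(-3) = 6
AB[3,3] = (0)(1) + (-2)(-2) = 4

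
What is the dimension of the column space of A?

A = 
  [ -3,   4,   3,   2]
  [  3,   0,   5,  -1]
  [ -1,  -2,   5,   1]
dim(Col(A)) = 3

Row reduce:
R2 → R2 + (1)·R1
R3 → R3 - (1/3)·R1
R3 → R3 + (5/6)·R2
REF = 
  [  -3,    4,    3,    2]
  [   0,    4,    8,    1]
  [   0,    0, 32/3,  7/6]
Pivot columns: 1, 2, 3 → 3 pivots.
dim(Col(A)) = number of pivot columns = 3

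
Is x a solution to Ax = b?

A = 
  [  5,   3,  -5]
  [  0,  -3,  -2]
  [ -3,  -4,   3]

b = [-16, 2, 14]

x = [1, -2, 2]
No

Ax = [-11, 2, 11] ≠ b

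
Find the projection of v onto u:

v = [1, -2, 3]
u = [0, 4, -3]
v·u = (1)(0) + (-2)(4) + (3)(-3) = -17
u·u = (0)² + (4)² + (-3)² = 25
proj_u(v) = (v·u / u·u) × u = (-17/25) × u

proj_u(v) = [0, -68/25, 51/25]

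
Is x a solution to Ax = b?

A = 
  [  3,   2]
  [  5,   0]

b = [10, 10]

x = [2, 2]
Yes

Ax = [10, 10] = b ✓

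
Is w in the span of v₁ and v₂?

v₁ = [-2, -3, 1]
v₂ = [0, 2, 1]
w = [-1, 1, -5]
No

Form the augmented matrix and row-reduce:
[v₁|v₂|w] = 
  [ -2,   0,  -1]
  [ -3,   2,   1]
  [  1,   1,  -5]
R2 → R2 - (3/2)·R1
R3 → R3 + (1/2)·R1
R3 → R3 - (1/2)·R2
REF = 
  [   -2,     0,    -1]
  [    0,     2,   5/2]
  [    0,     0, -27/4]

Row 3 reads [0 0 | -27/4], i.e. 0 = -27/4, so the system is inconsistent and w ∉ span{v₁, v₂}.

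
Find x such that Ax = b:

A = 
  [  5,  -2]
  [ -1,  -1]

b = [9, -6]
x = [3, 3]

Row reduce the augmented matrix [A|b]:
R2 → R2 + (1/5)·R1
REF = 
  [    5,    -2,     9]
  [    0,  -7/5, -21/5]

Back-substitution:
x₂ = (-21/5) / (-7/5) = 3
x₁ = (9 - (-2)(3)) / 5 = 3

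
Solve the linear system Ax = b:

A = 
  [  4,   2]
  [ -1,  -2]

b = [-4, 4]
Row reduce the augmented matrix [A|b]:
R2 → R2 + (1/4)·R1
REF = 
  [   4,    2,   -4]
  [   0, -3/2,    3]

Back-substitution:
x₂ = 3 / (-3/2) = -2
x₁ = (-4 - (2)(-2)) / 4 = 0

x = [0, -2]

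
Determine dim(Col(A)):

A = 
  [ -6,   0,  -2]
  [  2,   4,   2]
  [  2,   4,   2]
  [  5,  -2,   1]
Row reduce:
R2 → R2 + (1/3)·R1
R3 → R3 + (1/3)·R1
R4 → R4 + (5/6)·R1
R3 → R3 - (1)·R2
R4 → R4 + (1/2)·R2
REF = 
  [ -6,   0,  -2]
  [  0,   4, 4/3]
  [  0,   0,   0]
  [  0,   0,   0]
Pivot columns: 1, 2 → 2 pivots.
dim(Col(A)) = number of pivot columns = 2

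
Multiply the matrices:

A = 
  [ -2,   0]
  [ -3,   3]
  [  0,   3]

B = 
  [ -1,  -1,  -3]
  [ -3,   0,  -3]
A is 3×2 and B is 2×3, so AB is 3×3. Each entry is (row of A)·(column of B):
AB[1,1] = (-2)(-1) + (0)(-3) = 2
AB[1,2] = (-2)(-1) + (0)(0) = 2
AB[1,3] = (-2)(-3) + (0)(-3) = 6
AB[2,1] = (-3)(-1) + (3)(-3) = -6
AB[2,2] = (-3)(-1) + (3)(0) = 3
AB[2,3] = (-3)(-3) + (3)(-3) = 0
AB[3,1] = (0)(-1) + (3)(-3) = -9
AB[3,2] = (0)(-1) + (3)(0) = 0
AB[3,3] = (0)(-3) + (3)(-3) = -9

AB = 
  [  2,   2,   6]
  [ -6,   3,   0]
  [ -9,   0,  -9]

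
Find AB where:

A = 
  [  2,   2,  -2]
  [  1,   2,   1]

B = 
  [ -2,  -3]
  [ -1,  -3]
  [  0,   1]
AB = 
  [ -6, -14]
  [ -4,  -8]

A is 2×3 and B is 3×2, so AB is 2×2. Each entry is (row of A)·(column of B):
AB[1,1] = (2)(-2) + (2)(-1) + (-2)(0) = -6
AB[1,2] = (2)(-3) + (2)(-3) + (-2)(1) = -14
AB[2,1] = (1)(-2) + (2)(-1) + (1)(0) = -4
AB[2,2] = (1)(-3) + (2)(-3) + (1)(1) = -8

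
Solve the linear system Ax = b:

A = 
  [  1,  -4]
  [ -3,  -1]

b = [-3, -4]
x = [1, 1]

Row reduce the augmented matrix [A|b]:
R2 → R2 + (3)·R1
REF = 
  [  1,  -4,  -3]
  [  0, -13, -13]

Back-substitution:
x₂ = (-13) / (-13) = 1
x₁ = (-3 - (-4)(1)) / 1 = 1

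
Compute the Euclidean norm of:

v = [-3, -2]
3.606

||v||₂ = √((-3)² + (-2)²) = √13 = 3.606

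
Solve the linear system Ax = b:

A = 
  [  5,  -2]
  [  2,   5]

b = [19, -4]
x = [3, -2]

Row reduce the augmented matrix [A|b]:
R2 → R2 - (2/5)·R1
REF = 
  [    5,    -2,    19]
  [    0,  29/5, -58/5]

Back-substitution:
x₂ = (-58/5) / (29/5) = -2
x₁ = (19 - (-2)(-2)) / 5 = 3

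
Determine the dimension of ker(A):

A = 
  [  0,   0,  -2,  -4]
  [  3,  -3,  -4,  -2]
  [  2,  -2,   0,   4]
nullity(A) = 2

Row reduce:
Swap R1 ↔ R2
R3 → R3 - (2/3)·R1
R3 → R3 + (4/3)·R2
REF = 
  [  3,  -3,  -4,  -2]
  [  0,   0,  -2,  -4]
  [  0,   0,   0,   0]
Pivot columns: 1, 3 → 2 pivots.
rank(A) = 2, so nullity(A) = 4 - 2 = 2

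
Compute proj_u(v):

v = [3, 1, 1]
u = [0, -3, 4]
proj_u(v) = [0, -3/25, 4/25]

v·u = (3)(0) + (1)(-3) + (1)(4) = 1
u·u = (0)² + (-3)² + (4)² = 25
proj_u(v) = (v·u / u·u) × u = (1/25) × u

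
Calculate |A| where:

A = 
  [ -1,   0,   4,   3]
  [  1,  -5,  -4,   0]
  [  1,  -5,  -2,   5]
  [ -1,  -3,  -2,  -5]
52

Cofactor expansion along row 1: det(A) = a₁₁M₁₁ - a₁₂M₁₂ + a₁₃M₁₃ - a₁₄M₁₄

M₁₁ = det[[-5, -4, 0]; [-5, -2, 5]; [-3, -2, -5]]
  = (-5)·((-2)(-5) - (5)(-2)) - (-4)·((-5)(-5) - (5)(-3)) + (0)·((-5)(-2) - (-2)(-3))
  = (-5)(20) - (-4)(40) + (0)(4)
  = 60
M₁₂ = det[[1, -4, 0]; [1, -2, 5]; [-1, -2, -5]]
  = (1)·((-2)(-5) - (5)(-2)) - (-4)·((1)(-5) - (5)(-1)) + (0)·((1)(-2) - (-2)(-1))
  = (1)(20) - (-4)(0) + (0)(-4)
  = 20
M₁₃ = det[[1, -5, 0]; [1, -5, 5]; [-1, -3, -5]]
  = (1)·((-5)(-5) - (5)(-3)) - (-5)·((1)(-5) - (5)(-1)) + (0)·((1)(-3) - (-5)(-1))
  = (1)(40) - (-5)(0) + (0)(-8)
  = 40
M₁₄ = det[[1, -5, -4]; [1, -5, -2]; [-1, -3, -2]]
  = (1)·((-5)(-2) - (-2)(-3)) - (-5)·((1)(-2) - (-2)(-1)) + (-4)·((1)(-3) - (-5)(-1))
  = (1)(4) - (-5)(-4) + (-4)(-8)
  = 16

det(A) = (-1)(60) - (0)(20) + (4)(40) - (3)(16) = 52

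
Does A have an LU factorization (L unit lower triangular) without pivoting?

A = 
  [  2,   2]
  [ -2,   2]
Yes.
A[1,1] = 2 ≠ 0, so Gaussian elimination proceeds without a row swap: multiplier ℓ₂₁ = (-2)/(2) = -1, and U[2,2] = 2 - (-1)(2) = 4.
L = 
  [  1,   0]
  [ -1,   1]
U = 
  [  2,   2]
  [  0,   4]
Check row 2 of LU: [(-1)(2), (-1)(2) + 4] = [-2, 2] = row 2 of A ✓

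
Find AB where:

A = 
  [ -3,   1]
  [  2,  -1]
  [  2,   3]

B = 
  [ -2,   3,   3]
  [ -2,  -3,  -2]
AB = 
  [  4, -12, -11]
  [ -2,   9,   8]
  [-10,  -3,   0]

A is 3×2 and B is 2×3, so AB is 3×3. Each entry is (row of A)·(column of B):
AB[1,1] = (-3)(-2) + (1)(-2) = 4
AB[1,2] = (-3)(3) + (1)(-3) = -12
AB[1,3] = (-3)(3) + (1)(-2) = -11
AB[2,1] = (2)(-2) + (-1)(-2) = -2
AB[2,2] = (2)(3) + (-1)(-3) = 9
AB[2,3] = (2)(3) + (-1)(-2) = 8
AB[3,1] = (2)(-2) + (3)(-2) = -10
AB[3,2] = (2)(3) + (3)(-3) = -3
AB[3,3] = (2)(3) + (3)(-2) = 0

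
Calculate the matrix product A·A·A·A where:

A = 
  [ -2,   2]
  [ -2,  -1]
A² = A·A:
A²[1,1] = (-2)(-2) + (2)(-2) = 0
A²[1,2] = (-2)(2) + (2)(-1) = -6
A²[2,1] = (-2)(-2) + (-1)(-2) = 6
A²[2,2] = (-2)(2) + (-1)(-1) = -3
A² = 
  [  0,  -6]
  [  6,  -3]

A^3 = A^2·A:
A^3[1,1] = (0)(-2) + (-6)(-2) = 12
A^3[1,2] = (0)(2) + (-6)(-1) = 6
A^3[2,1] = (6)(-2) + (-3)(-2) = -6
A^3[2,2] = (6)(2) + (-3)(-1) = 15
A^3 = 
  [ 12,   6]
  [ -6,  15]

A^4 = A^3·A:
A^4[1,1] = (12)(-2) + (6)(-2) = -36
A^4[1,2] = (12)(2) + (6)(-1) = 18
A^4[2,1] = (-6)(-2) + (15)(-2) = -18
A^4[2,2] = (-6)(2) + (15)(-1) = -27
A^4 = 
  [-36,  18]
  [-18, -27]

Therefore
A^4 = 
  [-36,  18]
  [-18, -27]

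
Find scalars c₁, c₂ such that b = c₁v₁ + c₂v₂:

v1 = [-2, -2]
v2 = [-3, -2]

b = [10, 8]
c1 = -2, c2 = -2

b = -2·v1 + -2·v2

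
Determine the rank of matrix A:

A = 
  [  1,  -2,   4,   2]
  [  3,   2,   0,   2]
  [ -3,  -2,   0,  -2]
rank(A) = 2

Row reduce:
R2 → R2 - (3)·R1
R3 → R3 + (3)·R1
R3 → R3 + (1)·R2
REF = 
  [  1,  -2,   4,   2]
  [  0,   8, -12,  -4]
  [  0,   0,   0,   0]
Pivot columns: 1, 2 → 2 pivots.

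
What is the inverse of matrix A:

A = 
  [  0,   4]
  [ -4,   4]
det(A) = (0)(4) - (4)(-4) = 16
For a 2×2 matrix, A⁻¹ = (1/det(A)) · [[d, -b], [-c, a]]
    = (1/16) · [[4, -4], [4, 0]]

A⁻¹ = 
  [ 1/4, -1/4]
  [ 1/4,    0]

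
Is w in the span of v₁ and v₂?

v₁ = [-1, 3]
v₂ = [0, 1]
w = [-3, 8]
Yes

Form the augmented matrix and row-reduce:
[v₁|v₂|w] = 
  [ -1,   0,  -3]
  [  3,   1,   8]
R2 → R2 + (3)·R1
REF = 
  [ -1,   0,  -3]
  [  0,   1,  -1]

No row of the form [0 0 | nonzero], so the system is consistent. Back-substitution gives c₁ = 3, c₂ = -1: w = (3)·v₁ + (-1)·v₂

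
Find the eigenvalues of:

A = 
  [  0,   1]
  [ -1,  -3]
λ = (-3 + √5)/2, (-3 - √5)/2  (≈ -0.382, -2.618)

tr(A) = -3, det(A) = 1
Characteristic polynomial: λ² - tr(A)λ + det(A) = λ² + 3λ + 1
λ² + 3λ + 1 = 0  ⇒  λ = (-3 ± √((3)² - 4·(1)))/2 = (-3 ± √(5))/2
  = (-3 + √5)/2,  (-3 - √5)/2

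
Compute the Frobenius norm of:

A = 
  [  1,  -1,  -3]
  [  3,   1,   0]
||A||_F = 4.583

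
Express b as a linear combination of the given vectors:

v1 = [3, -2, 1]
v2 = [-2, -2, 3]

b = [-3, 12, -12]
c1 = -3, c2 = -3

b = -3·v1 + -3·v2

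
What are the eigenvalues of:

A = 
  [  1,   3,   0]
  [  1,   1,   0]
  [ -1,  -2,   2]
Characteristic polynomial: det(λI - A) = λ³ - 4λ² + 2λ + 4
Testing integer divisors of the constant term: p(2) = 0, so (λ - 2) is a factor:
p(λ) = (λ - 2)(λ² - 2λ - 2)
λ² - 2λ - 2 = 0  ⇒  λ = (2 ± √((-2)² - 4·(-2)))/2 = (2 ± √(12))/2
  = 1 + √3,  1 - √3

λ = 2, 1 + √3, 1 - √3  (≈ 2, 2.732, -0.7321)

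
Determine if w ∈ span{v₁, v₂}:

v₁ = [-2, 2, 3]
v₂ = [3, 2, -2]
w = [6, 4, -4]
Yes

Form the augmented matrix and row-reduce:
[v₁|v₂|w] = 
  [ -2,   3,   6]
  [  2,   2,   4]
  [  3,  -2,  -4]
R2 → R2 + (1)·R1
R3 → R3 + (3/2)·R1
R3 → R3 - (1/2)·R2
REF = 
  [ -2,   3,   6]
  [  0,   5,  10]
  [  0,   0,   0]

No row of the form [0 0 | nonzero], so the system is consistent. Back-substitution gives c₁ = 0, c₂ = 2: w = (0)·v₁ + (2)·v₂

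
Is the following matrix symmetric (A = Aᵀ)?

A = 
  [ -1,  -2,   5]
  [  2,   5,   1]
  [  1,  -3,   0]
No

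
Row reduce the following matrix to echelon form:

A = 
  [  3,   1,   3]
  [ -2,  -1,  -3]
Row operations:
R2 → R2 + (2/3)·R1

Resulting echelon form:
REF = 
  [   3,    1,    3]
  [   0, -1/3,   -1]

Rank = 2 (number of non-zero pivot rows).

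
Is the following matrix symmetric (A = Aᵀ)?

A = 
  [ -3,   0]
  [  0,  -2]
Yes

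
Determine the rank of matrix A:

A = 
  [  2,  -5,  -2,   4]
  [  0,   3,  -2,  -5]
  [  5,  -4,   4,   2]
rank(A) = 3

Row reduce:
R3 → R3 - (5/2)·R1
R3 → R3 - (17/6)·R2
REF = 
  [   2,   -5,   -2,    4]
  [   0,    3,   -2,   -5]
  [   0,    0, 44/3, 37/6]
Pivot columns: 1, 2, 3 → 3 pivots.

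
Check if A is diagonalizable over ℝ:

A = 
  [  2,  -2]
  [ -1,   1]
Yes

tr(A) = 3, det(A) = 0
Characteristic polynomial: λ² - tr(A)λ + det(A) = λ² - 3λ
λ² - 3λ = λ(λ - 3)
Eigenvalues: 3, 0
λ=0: alg. mult. = 1, geom. mult. = 2 - rank(A - (0)I) = 2 - 1 = 1
λ=3: alg. mult. = 1, geom. mult. = 2 - rank(A - (3)I) = 2 - 1 = 1
Sum of geometric multiplicities equals n, so A has n independent eigenvectors.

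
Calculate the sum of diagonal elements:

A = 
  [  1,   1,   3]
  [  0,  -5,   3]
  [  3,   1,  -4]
-8

tr(A) = 1 + -5 + -4 = -8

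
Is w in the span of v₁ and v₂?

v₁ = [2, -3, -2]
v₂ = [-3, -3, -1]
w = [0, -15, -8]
Yes

Form the augmented matrix and row-reduce:
[v₁|v₂|w] = 
  [  2,  -3,   0]
  [ -3,  -3, -15]
  [ -2,  -1,  -8]
R2 → R2 + (3/2)·R1
R3 → R3 + (1)·R1
R3 → R3 - (8/15)·R2
REF = 
  [    2,    -3,     0]
  [    0, -15/2,   -15]
  [    0,     0,     0]

No row of the form [0 0 | nonzero], so the system is consistent. Back-substitution gives c₁ = 3, c₂ = 2: w = (3)·v₁ + (2)·v₂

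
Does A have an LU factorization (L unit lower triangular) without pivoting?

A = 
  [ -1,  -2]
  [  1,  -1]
Yes.
A[1,1] = -1 ≠ 0, so Gaussian elimination proceeds without a row swap: multiplier ℓ₂₁ = (1)/(-1) = -1, and U[2,2] = -1 - (-1)(-2) = -3.
L = 
  [  1,   0]
  [ -1,   1]
U = 
  [ -1,  -2]
  [  0,  -3]
Check row 2 of LU: [(-1)(-1), (-1)(-2) + (-3)] = [1, -1] = row 2 of A ✓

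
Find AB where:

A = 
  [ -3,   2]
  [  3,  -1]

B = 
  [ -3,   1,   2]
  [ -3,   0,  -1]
A is 2×2 and B is 2×3, so AB is 2×3. Each entry is (row of A)·(column of B):
AB[1,1] = (-3)(-3) + (2)(-3) = 3
AB[1,2] = (-3)(1) + (2)(0) = -3
AB[1,3] = (-3)(2) + (2)(-1) = -8
AB[2,1] = (3)(-3) + (-1)(-3) = -6
AB[2,2] = (3)(1) + (-1)(0) = 3
AB[2,3] = (3)(2) + (-1)(-1) = 7

AB = 
  [  3,  -3,  -8]
  [ -6,   3,   7]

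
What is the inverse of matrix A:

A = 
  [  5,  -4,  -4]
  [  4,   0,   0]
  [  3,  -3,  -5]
det(A) = (5)·((0)(-5) - (0)(-3)) - (-4)·((4)(-5) - (0)(3)) + (-4)·((4)(-3) - (0)(3))
  = (5)(0) - (-4)(-20) + (-4)(-12)
  = -32
det(A) = -32 ≠ 0, so A is invertible.

Cofactors Cᵢⱼ = (-1)ⁱ⁺ʲ·Mᵢⱼ:
C = 
  [  0,  20, -12]
  [ -8, -13,   3]
  [  0, -16,  16]

adj(A) = Cᵀ:
adj(A) = 
  [  0,  -8,   0]
  [ 20, -13, -16]
  [-12,   3,  16]

A⁻¹ = (-1/32) · adj(A):
A⁻¹ = 
  [    0,   1/4,     0]
  [ -5/8, 13/32,   1/2]
  [  3/8, -3/32,  -1/2]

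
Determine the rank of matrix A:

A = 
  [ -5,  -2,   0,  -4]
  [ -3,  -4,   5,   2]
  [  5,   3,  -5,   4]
rank(A) = 3

Row reduce:
R2 → R2 - (3/5)·R1
R3 → R3 + (1)·R1
R3 → R3 + (5/14)·R2
REF = 
  [    -5,     -2,      0,     -4]
  [     0,  -14/5,      5,   22/5]
  [     0,      0, -45/14,   11/7]
Pivot columns: 1, 2, 3 → 3 pivots.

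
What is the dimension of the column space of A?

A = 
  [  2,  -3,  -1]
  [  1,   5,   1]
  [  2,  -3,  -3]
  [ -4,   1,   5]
Row reduce:
R2 → R2 - (1/2)·R1
R3 → R3 - (1)·R1
R4 → R4 + (2)·R1
R4 → R4 + (10/13)·R2
R4 → R4 + (27/13)·R3
REF = 
  [   2,   -3,   -1]
  [   0, 13/2,  3/2]
  [   0,    0,   -2]
  [   0,    0,    0]
Pivot columns: 1, 2, 3 → 3 pivots.
dim(Col(A)) = number of pivot columns = 3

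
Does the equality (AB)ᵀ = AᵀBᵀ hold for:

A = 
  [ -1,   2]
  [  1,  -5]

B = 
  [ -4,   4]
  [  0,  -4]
No

(AB)ᵀ = 
  [  4,  -4]
  [-12,  24]

AᵀBᵀ = 
  [  8,  -4]
  [-28,  20]

The two matrices differ, so (AB)ᵀ ≠ AᵀBᵀ in general. The correct identity is (AB)ᵀ = BᵀAᵀ.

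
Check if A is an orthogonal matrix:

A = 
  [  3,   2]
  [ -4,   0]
No

AᵀA = 
  [ 25,   6]
  [  6,   4]
≠ I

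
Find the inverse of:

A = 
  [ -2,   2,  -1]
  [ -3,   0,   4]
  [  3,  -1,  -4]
det(A) = (-2)·((0)(-4) - (4)(-1)) - (2)·((-3)(-4) - (4)(3)) + (-1)·((-3)(-1) - (0)(3))
  = (-2)(4) - (2)(0) + (-1)(3)
  = -11
det(A) = -11 ≠ 0, so A is invertible.

Cofactors Cᵢⱼ = (-1)ⁱ⁺ʲ·Mᵢⱼ:
C = 
  [  4,   0,   3]
  [  9,  11,   4]
  [  8,  11,   6]

adj(A) = Cᵀ:
adj(A) = 
  [  4,   9,   8]
  [  0,  11,  11]
  [  3,   4,   6]

A⁻¹ = (-1/11) · adj(A):
A⁻¹ = 
  [-4/11, -9/11, -8/11]
  [    0,    -1,    -1]
  [-3/11, -4/11, -6/11]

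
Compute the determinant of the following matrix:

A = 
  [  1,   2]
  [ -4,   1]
9

For a 2×2 matrix, det = ad - bc = (1)(1) - (2)(-4) = 9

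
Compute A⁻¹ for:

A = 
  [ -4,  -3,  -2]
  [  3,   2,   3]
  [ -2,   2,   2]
det(A) = (-4)·((2)(2) - (3)(2)) - (-3)·((3)(2) - (3)(-2)) + (-2)·((3)(2) - (2)(-2))
  = (-4)(-2) - (-3)(12) + (-2)(10)
  = 24
det(A) = 24 ≠ 0, so A is invertible.

Cofactors Cᵢⱼ = (-1)ⁱ⁺ʲ·Mᵢⱼ:
C = 
  [ -2, -12,  10]
  [  2, -12,  14]
  [ -5,   6,   1]

adj(A) = Cᵀ:
adj(A) = 
  [ -2,   2,  -5]
  [-12, -12,   6]
  [ 10,  14,   1]

A⁻¹ = (1/24) · adj(A):
A⁻¹ = 
  [-1/12,  1/12, -5/24]
  [ -1/2,  -1/2,   1/4]
  [ 5/12,  7/12,  1/24]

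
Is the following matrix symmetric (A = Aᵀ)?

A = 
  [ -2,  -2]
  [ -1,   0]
No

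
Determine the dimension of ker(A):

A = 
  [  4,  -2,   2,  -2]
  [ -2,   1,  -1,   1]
nullity(A) = 3

Row reduce:
R2 → R2 + (1/2)·R1
REF = 
  [  4,  -2,   2,  -2]
  [  0,   0,   0,   0]
Pivot columns: 1 → 1 pivot.
rank(A) = 1, so nullity(A) = 4 - 1 = 3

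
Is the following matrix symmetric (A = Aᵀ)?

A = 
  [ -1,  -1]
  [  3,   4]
No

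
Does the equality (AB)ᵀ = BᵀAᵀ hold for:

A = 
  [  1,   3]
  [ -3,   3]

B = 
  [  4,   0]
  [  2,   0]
Yes

(AB)ᵀ = 
  [ 10,  -6]
  [  0,   0]

BᵀAᵀ = 
  [ 10,  -6]
  [  0,   0]

Both sides are equal — this is the standard identity (AB)ᵀ = BᵀAᵀ, which holds for all A, B.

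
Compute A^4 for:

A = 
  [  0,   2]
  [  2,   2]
A² = A·A:
A²[1,1] = (0)(0) + (2)(2) = 4
A²[1,2] = (0)(2) + (2)(2) = 4
A²[2,1] = (2)(0) + (2)(2) = 4
A²[2,2] = (2)(2) + (2)(2) = 8
A² = 
  [  4,   4]
  [  4,   8]

A^3 = A^2·A:
A^3[1,1] = (4)(0) + (4)(2) = 8
A^3[1,2] = (4)(2) + (4)(2) = 16
A^3[2,1] = (4)(0) + (8)(2) = 16
A^3[2,2] = (4)(2) + (8)(2) = 24
A^3 = 
  [  8,  16]
  [ 16,  24]

A^4 = A^3·A:
A^4[1,1] = (8)(0) + (16)(2) = 32
A^4[1,2] = (8)(2) + (16)(2) = 48
A^4[2,1] = (16)(0) + (24)(2) = 48
A^4[2,2] = (16)(2) + (24)(2) = 80
A^4 = 
  [ 32,  48]
  [ 48,  80]

Therefore
A^4 = 
  [ 32,  48]
  [ 48,  80]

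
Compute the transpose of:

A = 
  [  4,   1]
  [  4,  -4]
Aᵀ = 
  [  4,   4]
  [  1,  -4]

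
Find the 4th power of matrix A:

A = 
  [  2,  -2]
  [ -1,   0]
A^4 = 
  [ 44, -32]
  [-16,  12]

A² = A·A:
A²[1,1] = (2)(2) + (-2)(-1) = 6
A²[1,2] = (2)(-2) + (-2)(0) = -4
A²[2,1] = (-1)(2) + (0)(-1) = -2
A²[2,2] = (-1)(-2) + (0)(0) = 2
A² = 
  [  6,  -4]
  [ -2,   2]

A^3 = A^2·A:
A^3[1,1] = (6)(2) + (-4)(-1) = 16
A^3[1,2] = (6)(-2) + (-4)(0) = -12
A^3[2,1] = (-2)(2) + (2)(-1) = -6
A^3[2,2] = (-2)(-2) + (2)(0) = 4
A^3 = 
  [ 16, -12]
  [ -6,   4]

A^4 = A^3·A:
A^4[1,1] = (16)(2) + (-12)(-1) = 44
A^4[1,2] = (16)(-2) + (-12)(0) = -32
A^4[2,1] = (-6)(2) + (4)(-1) = -16
A^4[2,2] = (-6)(-2) + (4)(0) = 12
A^4 = 
  [ 44, -32]
  [-16,  12]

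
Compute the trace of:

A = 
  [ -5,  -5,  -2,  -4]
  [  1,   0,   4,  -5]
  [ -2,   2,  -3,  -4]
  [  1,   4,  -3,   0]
-8

tr(A) = -5 + 0 + -3 + 0 = -8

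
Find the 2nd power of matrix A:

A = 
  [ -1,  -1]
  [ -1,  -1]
A² = A·A:
A²[1,1] = (-1)(-1) + (-1)(-1) = 2
A²[1,2] = (-1)(-1) + (-1)(-1) = 2
A²[2,1] = (-1)(-1) + (-1)(-1) = 2
A²[2,2] = (-1)(-1) + (-1)(-1) = 2
A² = 
  [  2,   2]
  [  2,   2]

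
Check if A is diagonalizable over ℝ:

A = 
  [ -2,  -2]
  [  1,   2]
Yes

tr(A) = 0, det(A) = -2
Characteristic polynomial: λ² - tr(A)λ + det(A) = λ² - 2
λ² - 2 = 0  ⇒  λ = (0 ± √((0)² - 4·(-2)))/2 = (0 ± √(8))/2
  = √2,  -√2
Eigenvalues: √2, -√2  (≈ 1.414, -1.414)
The two irrational eigenvalues are distinct (simple), so each has alg. mult. = geom. mult. = 1.
Sum of geometric multiplicities equals n, so A has n independent eigenvectors.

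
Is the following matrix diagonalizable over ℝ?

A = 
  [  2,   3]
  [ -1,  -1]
No

tr(A) = 1, det(A) = 1
Characteristic polynomial: λ² - tr(A)λ + det(A) = λ² - λ + 1
λ² - λ + 1 = 0  ⇒  λ = (1 ± √((-1)² - 4·(1)))/2 = (1 ± √(-3))/2
  = (1 + i√3)/2,  (1 - i√3)/2
Eigenvalues: (1 + i√3)/2, (1 - i√3)/2  (≈ 0.5 + 0.866i, 0.5 - 0.866i)
Has complex eigenvalues (not diagonalizable over ℝ).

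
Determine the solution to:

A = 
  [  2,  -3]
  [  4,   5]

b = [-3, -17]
Row reduce the augmented matrix [A|b]:
R2 → R2 - (2)·R1
REF = 
  [  2,  -3,  -3]
  [  0,  11, -11]

Back-substitution:
x₂ = (-11) / 11 = -1
x₁ = (-3 - (-3)(-1)) / 2 = -3

x = [-3, -1]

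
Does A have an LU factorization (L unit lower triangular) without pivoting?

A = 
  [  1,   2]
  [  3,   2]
Yes.
A[1,1] = 1 ≠ 0, so Gaussian elimination proceeds without a row swap: multiplier ℓ₂₁ = (3)/(1) = 3, and U[2,2] = 2 - (3)(2) = -4.
L = 
  [  1,   0]
  [  3,   1]
U = 
  [  1,   2]
  [  0,  -4]
Check row 2 of LU: [(3)(1), (3)(2) + (-4)] = [3, 2] = row 2 of A ✓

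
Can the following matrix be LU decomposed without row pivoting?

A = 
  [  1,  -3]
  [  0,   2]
Yes.
A[1,1] = 1 ≠ 0, so Gaussian elimination proceeds without a row swap: multiplier ℓ₂₁ = (0)/(1) = 0, and U[2,2] = 2 - (0)(-3) = 2.
L = 
  [  1,   0]
  [  0,   1]
U = 
  [  1,  -3]
  [  0,   2]
Check row 2 of LU: [(0)(1), (0)(-3) + 2] = [0, 2] = row 2 of A ✓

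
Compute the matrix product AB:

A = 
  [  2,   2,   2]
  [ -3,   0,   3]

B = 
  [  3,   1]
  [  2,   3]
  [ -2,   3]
AB = 
  [  6,  14]
  [-15,   6]

A is 2×3 and B is 3×2, so AB is 2×2. Each entry is (row of A)·(column of B):
AB[1,1] = (2)(3) + (2)(2) + (2)(-2) = 6
AB[1,2] = (2)(1) + (2)(3) + (2)(3) = 14
AB[2,1] = (-3)(3) + (0)(2) + (3)(-2) = -15
AB[2,2] = (-3)(1) + (0)(3) + (3)(3) = 6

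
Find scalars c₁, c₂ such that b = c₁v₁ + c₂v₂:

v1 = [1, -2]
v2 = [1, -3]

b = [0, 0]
c1 = 0, c2 = 0

b = 0·v1 + 0·v2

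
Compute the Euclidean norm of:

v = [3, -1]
3.162

||v||₂ = √((3)² + (-1)²) = √10 = 3.162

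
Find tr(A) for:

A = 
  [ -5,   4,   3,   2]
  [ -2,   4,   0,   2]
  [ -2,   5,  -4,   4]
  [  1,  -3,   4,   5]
0

tr(A) = -5 + 4 + -4 + 5 = 0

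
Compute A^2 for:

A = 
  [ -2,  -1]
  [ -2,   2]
A² = A·A:
A²[1,1] = (-2)(-2) + (-1)(-2) = 6
A²[1,2] = (-2)(-1) + (-1)(2) = 0
A²[2,1] = (-2)(-2) + (2)(-2) = 0
A²[2,2] = (-2)(-1) + (2)(2) = 6
A² = 
  [  6,   0]
  [  0,   6]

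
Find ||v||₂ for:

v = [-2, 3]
3.606

||v||₂ = √((-2)² + (3)²) = √13 = 3.606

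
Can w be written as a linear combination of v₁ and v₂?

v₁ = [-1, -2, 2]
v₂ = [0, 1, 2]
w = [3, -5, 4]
No

Form the augmented matrix and row-reduce:
[v₁|v₂|w] = 
  [ -1,   0,   3]
  [ -2,   1,  -5]
  [  2,   2,   4]
R2 → R2 - (2)·R1
R3 → R3 + (2)·R1
R3 → R3 - (2)·R2
REF = 
  [ -1,   0,   3]
  [  0,   1, -11]
  [  0,   0,  32]

Row 3 reads [0 0 | 32], i.e. 0 = 32, so the system is inconsistent and w ∉ span{v₁, v₂}.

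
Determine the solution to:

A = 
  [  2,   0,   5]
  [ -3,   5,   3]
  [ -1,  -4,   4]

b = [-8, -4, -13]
x = [1, 1, -2]

Row reduce the augmented matrix [A|b]:
R2 → R2 + (3/2)·R1
R3 → R3 + (1/2)·R1
R3 → R3 + (4/5)·R2
REF = 
  [     2,      0,      5,     -8]
  [     0,      5,   21/2,    -16]
  [     0,      0, 149/10, -149/5]

Back-substitution:
x₃ = (-149/5) / (149/10) = -2
x₂ = (-16 - (21/2)(-2)) / 5 = 1
x₁ = (-8 - (0)(1) - (5)(-2)) / 2 = 1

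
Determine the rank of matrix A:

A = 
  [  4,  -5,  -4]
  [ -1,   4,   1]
rank(A) = 2

Row reduce:
R2 → R2 + (1/4)·R1
REF = 
  [   4,   -5,   -4]
  [   0, 11/4,    0]
Pivot columns: 1, 2 → 2 pivots.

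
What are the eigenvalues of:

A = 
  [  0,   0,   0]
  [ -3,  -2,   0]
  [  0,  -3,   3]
λ = 0, 3, -2

Characteristic polynomial: det(λI - A) = λ³ - λ² - 6λ
The constant term is 0, so λ = 0 is a root: p(λ) = λ(λ² - λ - 6)
λ² - λ - 6 = (λ + 2)(λ - 3)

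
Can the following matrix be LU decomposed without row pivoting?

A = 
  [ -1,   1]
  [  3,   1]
Yes.
A[1,1] = -1 ≠ 0, so Gaussian elimination proceeds without a row swap: multiplier ℓ₂₁ = (3)/(-1) = -3, and U[2,2] = 1 - (-3)(1) = 4.
L = 
  [  1,   0]
  [ -3,   1]
U = 
  [ -1,   1]
  [  0,   4]
Check row 2 of LU: [(-3)(-1), (-3)(1) + 4] = [3, 1] = row 2 of A ✓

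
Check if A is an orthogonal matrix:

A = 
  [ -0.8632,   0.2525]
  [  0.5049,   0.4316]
No

AᵀA = 
  [  1,   0]
  [  0,   0.2500]
≠ I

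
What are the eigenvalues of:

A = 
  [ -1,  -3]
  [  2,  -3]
λ = -2 + i√5, -2 - i√5  (≈ -2 + 2.236i, -2 - 2.236i)

tr(A) = -4, det(A) = 9
Characteristic polynomial: λ² - tr(A)λ + det(A) = λ² + 4λ + 9
λ² + 4λ + 9 = 0  ⇒  λ = (-4 ± √((4)² - 4·(9)))/2 = (-4 ± √(-20))/2
  = -2 + i√5,  -2 - i√5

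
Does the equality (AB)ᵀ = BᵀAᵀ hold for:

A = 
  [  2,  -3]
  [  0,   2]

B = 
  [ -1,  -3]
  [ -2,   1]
Yes

(AB)ᵀ = 
  [  4,  -4]
  [ -9,   2]

BᵀAᵀ = 
  [  4,  -4]
  [ -9,   2]

Both sides are equal — this is the standard identity (AB)ᵀ = BᵀAᵀ, which holds for all A, B.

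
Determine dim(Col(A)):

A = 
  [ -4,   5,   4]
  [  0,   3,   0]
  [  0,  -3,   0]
dim(Col(A)) = 2

Row reduce:
R3 → R3 + (1)·R2
REF = 
  [ -4,   5,   4]
  [  0,   3,   0]
  [  0,   0,   0]
Pivot columns: 1, 2 → 2 pivots.
dim(Col(A)) = number of pivot columns = 2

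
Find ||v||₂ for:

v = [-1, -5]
5.099

||v||₂ = √((-1)² + (-5)²) = √26 = 5.099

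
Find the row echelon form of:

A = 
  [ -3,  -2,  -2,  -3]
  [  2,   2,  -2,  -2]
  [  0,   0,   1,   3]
Row operations:
R2 → R2 + (2/3)·R1

Resulting echelon form:
REF = 
  [   -3,    -2,    -2,    -3]
  [    0,   2/3, -10/3,    -4]
  [    0,     0,     1,     3]

Rank = 3 (number of non-zero pivot rows).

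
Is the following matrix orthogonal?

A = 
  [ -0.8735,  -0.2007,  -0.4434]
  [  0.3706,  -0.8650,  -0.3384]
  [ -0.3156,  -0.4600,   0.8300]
Yes

AᵀA = 
  [  0.9999,  -0.0001,   0]
  [ -0.0001,   1.0001,  -0.0001]
  [  0,  -0.0001,   1]
≈ I (equal to I up to the 4-dp rounding of the entries)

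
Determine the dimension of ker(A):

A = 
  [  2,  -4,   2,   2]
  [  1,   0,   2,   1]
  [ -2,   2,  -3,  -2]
nullity(A) = 2

Row reduce:
R2 → R2 - (1/2)·R1
R3 → R3 + (1)·R1
R3 → R3 + (1)·R2
REF = 
  [  2,  -4,   2,   2]
  [  0,   2,   1,   0]
  [  0,   0,   0,   0]
Pivot columns: 1, 2 → 2 pivots.
rank(A) = 2, so nullity(A) = 4 - 2 = 2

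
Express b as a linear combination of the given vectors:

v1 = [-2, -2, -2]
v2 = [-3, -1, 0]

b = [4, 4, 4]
c1 = -2, c2 = 0

b = -2·v1 + 0·v2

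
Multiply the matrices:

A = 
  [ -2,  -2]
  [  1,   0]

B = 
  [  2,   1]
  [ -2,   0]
A is 2×2 and B is 2×2, so AB is 2×2. Each entry is (row of A)·(column of B):
AB[1,1] = (-2)(2) + (-2)(-2) = 0
AB[1,2] = (-2)(1) + (-2)(0) = -2
AB[2,1] = (1)(2) + (0)(-2) = 2
AB[2,2] = (1)(1) + (0)(0) = 1

AB = 
  [  0,  -2]
  [  2,   1]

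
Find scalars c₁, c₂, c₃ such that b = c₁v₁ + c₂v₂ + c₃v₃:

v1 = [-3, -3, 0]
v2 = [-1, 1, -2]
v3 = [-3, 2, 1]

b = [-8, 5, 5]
c1 = 0, c2 = -1, c3 = 3

b = 0·v1 + -1·v2 + 3·v3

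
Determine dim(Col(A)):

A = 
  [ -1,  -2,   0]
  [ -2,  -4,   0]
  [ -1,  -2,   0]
dim(Col(A)) = 1

Row reduce:
R2 → R2 - (2)·R1
R3 → R3 - (1)·R1
REF = 
  [ -1,  -2,   0]
  [  0,   0,   0]
  [  0,   0,   0]
Pivot columns: 1 → 1 pivot.
dim(Col(A)) = number of pivot columns = 1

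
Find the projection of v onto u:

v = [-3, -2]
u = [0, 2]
proj_u(v) = [0, -2]

v·u = (-3)(0) + (-2)(2) = -4
u·u = (0)² + (2)² = 4
proj_u(v) = (v·u / u·u) × u = (-4/4) × u = (-1) × u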